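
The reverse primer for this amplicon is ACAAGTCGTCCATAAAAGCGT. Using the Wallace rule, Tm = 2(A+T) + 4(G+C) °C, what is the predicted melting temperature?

Counting bases: G=4, A=8, T=4, C=5
A+T = 12, G+C = 9
Tm = 2(12) + 4(9) = 24 + 36 = 60°C

60°C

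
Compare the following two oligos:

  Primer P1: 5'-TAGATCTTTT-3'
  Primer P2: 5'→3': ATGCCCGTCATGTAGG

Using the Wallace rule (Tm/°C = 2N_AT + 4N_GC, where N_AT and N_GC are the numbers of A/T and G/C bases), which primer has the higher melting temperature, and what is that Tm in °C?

Primer P2, 50°C

Primer P1: A+T=8, G+C=2 → Tm = 2(8)+4(2) = 24°C
Primer P2: A+T=7, G+C=9 → Tm = 2(7)+4(9) = 50°C
24°C vs 50°C → primer P2 is higher.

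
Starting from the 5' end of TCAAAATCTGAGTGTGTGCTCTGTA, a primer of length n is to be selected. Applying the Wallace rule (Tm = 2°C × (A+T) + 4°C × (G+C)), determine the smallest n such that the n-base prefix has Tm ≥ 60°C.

First 20 bases: TCAAAATCTGAGTGTGTGCT → Tm = 56°C (< 60°C)
First 21 bases: TCAAAATCTGAGTGTGTGCTC → Tm = 60°C (≥ 60°C)
Since every base adds ≥2°C, Tm only increases with n, so the threshold is first crossed at n = 21.

n = 21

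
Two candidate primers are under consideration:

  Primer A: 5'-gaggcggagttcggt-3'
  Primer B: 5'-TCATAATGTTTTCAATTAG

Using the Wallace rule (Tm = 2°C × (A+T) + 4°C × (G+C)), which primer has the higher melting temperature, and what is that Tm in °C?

Primer A, 50°C

Primer A: A+T=5, G+C=10 → Tm = 2(5)+4(10) = 50°C
Primer B: A+T=15, G+C=4 → Tm = 2(15)+4(4) = 46°C
50°C vs 46°C → primer A is higher.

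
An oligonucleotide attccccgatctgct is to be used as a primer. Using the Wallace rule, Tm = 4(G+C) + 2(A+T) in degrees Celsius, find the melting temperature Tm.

46°C

G=2, C=6, A=2, T=5
A+T = 7, G+C = 8
Tm = 4·8 + 2·7 = 32 + 14 = 46°C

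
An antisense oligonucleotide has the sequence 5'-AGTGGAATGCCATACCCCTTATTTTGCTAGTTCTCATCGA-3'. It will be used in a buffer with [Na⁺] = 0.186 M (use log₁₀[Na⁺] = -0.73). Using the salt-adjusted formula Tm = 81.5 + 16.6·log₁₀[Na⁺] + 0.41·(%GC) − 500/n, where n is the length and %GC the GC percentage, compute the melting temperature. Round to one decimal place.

74.3°C

Length n = 40. Base counts: C=10, G=7, A=9, T=14
G+C = 17, so %GC = 17/40 × 100 = 42.5%
Salt term: 16.6 × (-0.73) = -12.118
GC term: 0.41 × 42.5 = 17.425; length term: −500/40 = −12.5
Tm = 81.5 + (-12.118) + 17.425 − 12.5 = 74.307 → 74.3°C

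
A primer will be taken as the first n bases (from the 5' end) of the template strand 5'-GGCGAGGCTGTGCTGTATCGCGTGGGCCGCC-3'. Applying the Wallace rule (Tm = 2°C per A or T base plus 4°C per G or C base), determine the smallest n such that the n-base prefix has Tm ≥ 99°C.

n = 29

First 28 bases: GGCGAGGCTGTGCTGTATCGCGTGGGCC → Tm = 96°C (< 99°C)
First 29 bases: GGCGAGGCTGTGCTGTATCGCGTGGGCCG → Tm = 100°C (≥ 99°C)
Since every base adds ≥2°C, Tm only increases with n, so the threshold is first crossed at n = 29.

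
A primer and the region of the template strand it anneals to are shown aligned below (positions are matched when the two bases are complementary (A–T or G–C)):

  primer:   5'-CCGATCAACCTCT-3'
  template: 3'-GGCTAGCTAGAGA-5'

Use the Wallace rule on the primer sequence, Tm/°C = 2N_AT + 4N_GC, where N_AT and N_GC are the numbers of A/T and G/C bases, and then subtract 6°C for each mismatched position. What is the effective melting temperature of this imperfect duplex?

28°C

Primer base counts: A=3, T=3, G=1, C=6 → A+T=6, G+C=7
Perfect-match Tm = 2(6) + 4(7) = 12 + 28 = 40°C
Mismatches (positions where the bases are not complementary): 2 (at positions 7, 9)
Effective Tm = 40 − 2×6 = 40 − 12 = 28°C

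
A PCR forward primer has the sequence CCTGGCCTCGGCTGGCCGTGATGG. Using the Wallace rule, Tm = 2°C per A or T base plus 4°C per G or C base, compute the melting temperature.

84°C

Base counts: G=10, A=1, T=5, C=8
A+T = 6, G+C = 18
Tm = 4·18 + 2·6 = 72 + 12 = 84°C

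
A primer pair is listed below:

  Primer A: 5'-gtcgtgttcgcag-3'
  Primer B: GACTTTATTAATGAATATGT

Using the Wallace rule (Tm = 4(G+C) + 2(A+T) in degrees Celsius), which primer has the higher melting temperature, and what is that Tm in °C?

Primer B, 48°C

Primer A: A+T=5, G+C=8 → Tm = 2(5)+4(8) = 42°C
Primer B: A+T=16, G+C=4 → Tm = 2(16)+4(4) = 48°C
42°C vs 48°C → primer B is higher.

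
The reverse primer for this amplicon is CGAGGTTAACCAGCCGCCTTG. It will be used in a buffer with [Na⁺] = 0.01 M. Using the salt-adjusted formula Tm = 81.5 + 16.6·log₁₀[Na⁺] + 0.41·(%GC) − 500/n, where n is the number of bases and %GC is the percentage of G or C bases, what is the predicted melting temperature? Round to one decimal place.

Length n = 21. G=6, T=4, A=4, C=7
G+C = 13, so %GC = 13/21 × 100 = 61.905%
Salt term: 16.6 × (-2) = -33.2
GC term: 0.41 × 61.905 = 25.381; length term: −500/21 = −23.81
Tm = 81.5 + (-33.2) + 25.381 − 23.81 = 49.871 → 49.9°C

49.9°C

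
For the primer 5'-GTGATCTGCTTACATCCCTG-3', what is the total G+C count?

Base counts: A=3, T=7, G=4, C=6
Total G or C: 4 + 6 = 10

10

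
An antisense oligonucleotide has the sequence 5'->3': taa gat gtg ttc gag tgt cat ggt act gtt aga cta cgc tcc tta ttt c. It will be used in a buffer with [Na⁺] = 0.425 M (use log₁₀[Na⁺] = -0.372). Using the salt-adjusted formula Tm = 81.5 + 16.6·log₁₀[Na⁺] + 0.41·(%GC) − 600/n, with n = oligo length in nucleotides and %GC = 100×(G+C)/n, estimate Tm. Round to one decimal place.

Length n = 49. Base counts: A=10, T=19, G=11, C=9
G+C = 20, so %GC = 20/49 × 100 = 40.816%
Salt term: 16.6 × (-0.372) = -6.175
GC term: 0.41 × 40.816 = 16.735; length term: −600/49 = −12.245
Tm = 81.5 + (-6.175) + 16.735 − 12.245 = 79.815 → 79.8°C

79.8°C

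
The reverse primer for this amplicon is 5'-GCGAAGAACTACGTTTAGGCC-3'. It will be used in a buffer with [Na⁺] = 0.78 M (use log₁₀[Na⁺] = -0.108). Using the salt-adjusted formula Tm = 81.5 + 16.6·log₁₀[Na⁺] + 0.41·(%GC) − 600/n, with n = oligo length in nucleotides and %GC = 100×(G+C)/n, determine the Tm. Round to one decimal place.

Length n = 21. Counting bases: T=4, A=6, C=5, G=6
G+C = 11, so %GC = 11/21 × 100 = 52.381%
Salt term: 16.6 × (-0.108) = -1.793
GC term: 0.41 × 52.381 = 21.476; length term: −600/21 = −28.571
Tm = 81.5 + (-1.793) + 21.476 − 28.571 = 72.612 → 72.6°C

72.6°C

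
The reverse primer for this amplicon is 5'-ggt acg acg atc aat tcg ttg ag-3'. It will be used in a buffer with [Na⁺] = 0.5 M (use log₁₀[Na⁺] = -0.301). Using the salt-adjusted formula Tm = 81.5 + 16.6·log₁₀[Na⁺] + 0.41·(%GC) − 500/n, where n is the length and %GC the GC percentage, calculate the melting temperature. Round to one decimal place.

Length n = 23. Counting bases: A=6, C=4, G=7, T=6
G+C = 11, so %GC = 11/23 × 100 = 47.826%
Salt term: 16.6 × (-0.301) = -4.997
GC term: 0.41 × 47.826 = 19.609; length term: −500/23 = −21.739
Tm = 81.5 + (-4.997) + 19.609 − 21.739 = 74.373 → 74.4°C

74.4°C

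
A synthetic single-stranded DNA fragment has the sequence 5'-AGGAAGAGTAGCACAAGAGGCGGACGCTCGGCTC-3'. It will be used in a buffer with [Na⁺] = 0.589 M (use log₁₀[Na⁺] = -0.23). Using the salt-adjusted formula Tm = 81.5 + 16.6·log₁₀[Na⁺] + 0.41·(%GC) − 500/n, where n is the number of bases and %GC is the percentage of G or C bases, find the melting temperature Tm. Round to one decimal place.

88.3°C

Length n = 34. Counting bases: G=13, A=10, T=3, C=8
G+C = 21, so %GC = 21/34 × 100 = 61.765%
Salt term: 16.6 × (-0.23) = -3.818
GC term: 0.41 × 61.765 = 25.324; length term: −500/34 = −14.706
Tm = 81.5 + (-3.818) + 25.324 − 14.706 = 88.3 → 88.3°C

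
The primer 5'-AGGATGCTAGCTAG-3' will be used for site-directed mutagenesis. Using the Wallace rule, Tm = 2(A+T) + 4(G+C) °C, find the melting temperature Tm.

42°C

Counting bases: A=4, T=3, G=5, C=2
So N_AT = 7 and N_GC = 7.
Tm = 2(7) + 4(7) = 14 + 28 = 42°C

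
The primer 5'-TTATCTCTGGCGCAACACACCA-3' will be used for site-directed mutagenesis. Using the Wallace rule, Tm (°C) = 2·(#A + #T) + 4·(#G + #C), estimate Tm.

Scanning the sequence gives G=3, T=5, A=6, C=8.
A+T = 11, G+C = 11
Tm = 2(11) + 4(11) = 22 + 44 = 66°C

66°C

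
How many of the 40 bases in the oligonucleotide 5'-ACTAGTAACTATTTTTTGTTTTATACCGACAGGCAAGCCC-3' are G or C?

Counting bases: C=9, T=14, G=6, A=11
Total G or C: 6 + 9 = 15

15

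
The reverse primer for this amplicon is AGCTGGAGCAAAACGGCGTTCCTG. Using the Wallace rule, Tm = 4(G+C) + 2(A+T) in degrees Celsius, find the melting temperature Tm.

76°C

Base counts: C=6, G=8, T=4, A=6
A+T = 10, G+C = 14
Tm = 4·14 + 2·10 = 56 + 20 = 76°C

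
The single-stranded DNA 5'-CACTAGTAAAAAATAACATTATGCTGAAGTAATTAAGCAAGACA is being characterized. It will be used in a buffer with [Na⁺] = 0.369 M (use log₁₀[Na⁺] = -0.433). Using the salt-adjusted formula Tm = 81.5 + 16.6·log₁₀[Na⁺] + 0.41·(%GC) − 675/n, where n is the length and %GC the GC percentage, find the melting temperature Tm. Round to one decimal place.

70.2°C

Length n = 44. Base counts: T=10, C=6, A=22, G=6
G+C = 12, so %GC = 12/44 × 100 = 27.273%
Salt term: 16.6 × (-0.433) = -7.188
GC term: 0.41 × 27.273 = 11.182; length term: −675/44 = −15.341
Tm = 81.5 + (-7.188) + 11.182 − 15.341 = 70.153 → 70.2°C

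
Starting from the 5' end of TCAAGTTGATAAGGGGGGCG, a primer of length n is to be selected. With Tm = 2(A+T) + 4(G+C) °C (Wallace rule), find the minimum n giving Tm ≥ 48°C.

First 16 bases: TCAAGTTGATAAGGGG → Tm = 46°C (< 48°C)
First 17 bases: TCAAGTTGATAAGGGGG → Tm = 50°C (≥ 48°C)
Since every base adds ≥2°C, Tm only increases with n, so the threshold is first crossed at n = 17.

n = 17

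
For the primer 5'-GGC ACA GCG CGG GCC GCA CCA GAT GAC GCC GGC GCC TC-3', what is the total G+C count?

Base counts: C=16, A=6, G=14, T=2
G+C = 14 + 16 = 30

30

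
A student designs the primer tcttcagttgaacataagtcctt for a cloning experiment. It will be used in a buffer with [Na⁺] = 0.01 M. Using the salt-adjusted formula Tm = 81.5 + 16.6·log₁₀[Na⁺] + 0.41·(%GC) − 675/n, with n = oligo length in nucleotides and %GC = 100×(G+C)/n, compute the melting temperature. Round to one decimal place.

Length n = 23. Scanning the sequence gives G=3, T=9, C=5, A=6.
G+C = 8, so %GC = 8/23 × 100 = 34.783%
Salt term: 16.6 × (-2) = -33.2
GC term: 0.41 × 34.783 = 14.261; length term: −675/23 = −29.348
Tm = 81.5 + (-33.2) + 14.261 − 29.348 = 33.213 → 33.2°C

33.2°C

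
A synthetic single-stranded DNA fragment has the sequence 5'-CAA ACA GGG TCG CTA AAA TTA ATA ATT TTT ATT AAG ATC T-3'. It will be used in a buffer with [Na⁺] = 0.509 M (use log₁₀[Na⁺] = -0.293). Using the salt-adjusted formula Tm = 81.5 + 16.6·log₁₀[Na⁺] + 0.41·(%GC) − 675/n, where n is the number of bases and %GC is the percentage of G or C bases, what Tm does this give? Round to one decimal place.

70.0°C

Length n = 40. Counting bases: G=5, A=16, T=14, C=5
G+C = 10, so %GC = 10/40 × 100 = 25%
Salt term: 16.6 × (-0.293) = -4.864
GC term: 0.41 × 25 = 10.25; length term: −675/40 = −16.875
Tm = 81.5 + (-4.864) + 10.25 − 16.875 = 70.011 → 70.0°C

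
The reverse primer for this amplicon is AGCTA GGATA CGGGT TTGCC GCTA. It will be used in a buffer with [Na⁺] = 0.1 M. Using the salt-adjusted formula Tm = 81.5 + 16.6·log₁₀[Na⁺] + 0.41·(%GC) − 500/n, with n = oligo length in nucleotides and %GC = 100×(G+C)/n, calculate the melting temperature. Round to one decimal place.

Length n = 24. Counting bases: C=5, T=6, A=5, G=8
G+C = 13, so %GC = 13/24 × 100 = 54.167%
Salt term: 16.6 × (-1) = -16.6
GC term: 0.41 × 54.167 = 22.208; length term: −500/24 = −20.833
Tm = 81.5 + (-16.6) + 22.208 − 20.833 = 66.275 → 66.3°C

66.3°C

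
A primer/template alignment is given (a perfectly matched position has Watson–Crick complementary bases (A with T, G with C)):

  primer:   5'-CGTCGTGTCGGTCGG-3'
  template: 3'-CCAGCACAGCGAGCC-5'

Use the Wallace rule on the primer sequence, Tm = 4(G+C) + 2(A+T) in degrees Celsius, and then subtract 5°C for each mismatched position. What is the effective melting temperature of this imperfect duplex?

42°C

Primer base counts: A=0, T=4, G=7, C=4 → A+T=4, G+C=11
Perfect-match Tm = 2(4) + 4(11) = 8 + 44 = 52°C
Mismatches (positions where the bases are not complementary): 2 (at positions 1, 11)
Effective Tm = 52 − 2×5 = 52 − 10 = 42°C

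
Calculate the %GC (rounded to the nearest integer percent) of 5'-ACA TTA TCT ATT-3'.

17%

Scanning the sequence gives A=4, C=2, G=0, T=6.
G+C = 0 + 2 = 2 out of 12 bases
%GC = 2/12 × 100 = 16.67% ≈ 17%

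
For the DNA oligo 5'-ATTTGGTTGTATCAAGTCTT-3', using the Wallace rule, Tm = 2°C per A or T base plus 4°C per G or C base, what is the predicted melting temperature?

52°C

Scanning the sequence gives T=10, A=4, G=4, C=2.
AT pairs contribute 14, GC pairs contribute 6.
Tm = 2(14) + 4(6) = 28 + 24 = 52°C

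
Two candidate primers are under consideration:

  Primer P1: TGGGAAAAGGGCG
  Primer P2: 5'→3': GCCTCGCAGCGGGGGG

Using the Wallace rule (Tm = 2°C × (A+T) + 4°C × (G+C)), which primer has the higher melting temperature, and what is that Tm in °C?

Primer P2, 60°C

Primer P1: A+T=5, G+C=8 → Tm = 2(5)+4(8) = 42°C
Primer P2: A+T=2, G+C=14 → Tm = 2(2)+4(14) = 60°C
42°C vs 60°C → primer P2 is higher.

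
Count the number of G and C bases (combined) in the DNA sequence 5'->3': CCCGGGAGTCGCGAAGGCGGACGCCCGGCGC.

26

Scanning the sequence gives T=1, A=4, C=12, G=14.
Total G or C: 14 + 12 = 26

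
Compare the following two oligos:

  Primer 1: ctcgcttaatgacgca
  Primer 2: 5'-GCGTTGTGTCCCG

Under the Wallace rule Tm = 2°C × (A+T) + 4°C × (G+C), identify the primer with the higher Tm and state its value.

Primer 1: A+T=8, G+C=8 → Tm = 2(8)+4(8) = 48°C
Primer 2: A+T=4, G+C=9 → Tm = 2(4)+4(9) = 44°C
48°C vs 44°C → primer 1 is higher.

Primer 1, 48°C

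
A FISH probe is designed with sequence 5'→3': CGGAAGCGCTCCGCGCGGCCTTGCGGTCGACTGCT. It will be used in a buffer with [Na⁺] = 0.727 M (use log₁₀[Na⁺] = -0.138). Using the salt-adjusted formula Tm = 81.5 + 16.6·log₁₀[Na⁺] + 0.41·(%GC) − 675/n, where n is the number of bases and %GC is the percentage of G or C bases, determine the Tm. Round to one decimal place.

90.4°C

Length n = 35. G=13, A=3, T=6, C=13
G+C = 26, so %GC = 26/35 × 100 = 74.286%
Salt term: 16.6 × (-0.138) = -2.291
GC term: 0.41 × 74.286 = 30.457; length term: −675/35 = −19.286
Tm = 81.5 + (-2.291) + 30.457 − 19.286 = 90.38 → 90.4°C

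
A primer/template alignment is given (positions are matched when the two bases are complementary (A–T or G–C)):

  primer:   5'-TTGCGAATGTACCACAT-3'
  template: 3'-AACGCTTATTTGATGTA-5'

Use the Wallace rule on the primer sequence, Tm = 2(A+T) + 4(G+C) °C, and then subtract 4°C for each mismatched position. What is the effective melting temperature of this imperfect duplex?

36°C

Primer base counts: A=5, T=5, G=3, C=4 → A+T=10, G+C=7
Perfect-match Tm = 2(10) + 4(7) = 20 + 28 = 48°C
Mismatches (positions where the bases are not complementary): 3 (at positions 9, 10, 13)
Effective Tm = 48 − 3×4 = 48 − 12 = 36°C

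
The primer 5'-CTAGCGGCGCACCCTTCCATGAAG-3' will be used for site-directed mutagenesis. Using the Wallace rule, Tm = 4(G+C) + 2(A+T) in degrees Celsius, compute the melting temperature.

Base counts: G=6, C=9, T=4, A=5
AT pairs contribute 9, GC pairs contribute 15.
Tm = 2×9 + 4×15 = 78°C

78°C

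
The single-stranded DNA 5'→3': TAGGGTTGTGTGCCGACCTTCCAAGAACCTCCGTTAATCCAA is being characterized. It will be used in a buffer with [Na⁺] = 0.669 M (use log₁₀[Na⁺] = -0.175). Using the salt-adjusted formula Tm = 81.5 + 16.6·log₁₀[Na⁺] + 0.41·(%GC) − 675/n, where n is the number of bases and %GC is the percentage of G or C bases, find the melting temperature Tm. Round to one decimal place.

Length n = 42. Counting bases: T=11, G=9, A=10, C=12
G+C = 21, so %GC = 21/42 × 100 = 50%
Salt term: 16.6 × (-0.175) = -2.905
GC term: 0.41 × 50 = 20.5; length term: −675/42 = −16.071
Tm = 81.5 + (-2.905) + 20.5 − 16.071 = 83.024 → 83.0°C

83.0°C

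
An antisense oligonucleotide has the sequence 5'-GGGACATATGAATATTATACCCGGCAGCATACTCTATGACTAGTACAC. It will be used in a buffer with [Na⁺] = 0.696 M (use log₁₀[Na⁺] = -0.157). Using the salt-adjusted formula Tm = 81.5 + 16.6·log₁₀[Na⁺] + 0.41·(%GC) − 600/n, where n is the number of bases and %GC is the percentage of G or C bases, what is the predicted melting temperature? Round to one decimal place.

83.5°C

Length n = 48. C=11, T=12, G=9, A=16
G+C = 20, so %GC = 20/48 × 100 = 41.667%
Salt term: 16.6 × (-0.157) = -2.606
GC term: 0.41 × 41.667 = 17.083; length term: −600/48 = −12.5
Tm = 81.5 + (-2.606) + 17.083 − 12.5 = 83.477 → 83.5°C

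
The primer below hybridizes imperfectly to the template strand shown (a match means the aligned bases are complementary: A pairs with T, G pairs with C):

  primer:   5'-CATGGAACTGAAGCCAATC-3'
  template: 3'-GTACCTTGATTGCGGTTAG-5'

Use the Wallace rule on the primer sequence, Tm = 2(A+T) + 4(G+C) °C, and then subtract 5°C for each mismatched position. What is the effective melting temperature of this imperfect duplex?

46°C

Primer base counts: A=7, T=3, G=4, C=5 → A+T=10, G+C=9
Perfect-match Tm = 2(10) + 4(9) = 20 + 36 = 56°C
Mismatches (positions where the bases are not complementary): 2 (at positions 10, 12)
Effective Tm = 56 − 2×5 = 56 − 10 = 46°C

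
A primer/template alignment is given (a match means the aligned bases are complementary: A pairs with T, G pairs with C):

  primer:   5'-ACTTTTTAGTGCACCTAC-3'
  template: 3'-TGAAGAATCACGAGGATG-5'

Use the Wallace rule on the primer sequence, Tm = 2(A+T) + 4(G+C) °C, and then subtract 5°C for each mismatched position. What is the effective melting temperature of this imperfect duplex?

40°C

Primer base counts: A=4, T=7, G=2, C=5 → A+T=11, G+C=7
Perfect-match Tm = 2(11) + 4(7) = 22 + 28 = 50°C
Mismatches (positions where the bases are not complementary): 2 (at positions 5, 13)
Effective Tm = 50 − 2×5 = 50 − 10 = 40°C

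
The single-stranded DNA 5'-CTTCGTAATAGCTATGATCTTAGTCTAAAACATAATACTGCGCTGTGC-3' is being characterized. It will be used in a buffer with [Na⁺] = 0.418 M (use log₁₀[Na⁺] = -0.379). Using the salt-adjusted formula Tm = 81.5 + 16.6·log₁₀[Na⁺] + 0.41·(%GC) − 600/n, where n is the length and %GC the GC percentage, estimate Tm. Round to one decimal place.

78.1°C

Length n = 48. T=16, A=14, C=10, G=8
G+C = 18, so %GC = 18/48 × 100 = 37.5%
Salt term: 16.6 × (-0.379) = -6.291
GC term: 0.41 × 37.5 = 15.375; length term: −600/48 = −12.5
Tm = 81.5 + (-6.291) + 15.375 − 12.5 = 78.084 → 78.1°C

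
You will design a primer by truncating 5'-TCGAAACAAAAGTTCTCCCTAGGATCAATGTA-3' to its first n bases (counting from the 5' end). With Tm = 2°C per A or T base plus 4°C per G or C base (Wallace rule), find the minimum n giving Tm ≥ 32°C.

First 11 bases: TCGAAACAAAA → Tm = 28°C (< 32°C)
First 12 bases: TCGAAACAAAAG → Tm = 32°C (≥ 32°C)
Each additional base adds 2°C (A/T) or 4°C (G/C), so Tm is non-decreasing in n; n = 12 is the first length to reach 32°C.

n = 12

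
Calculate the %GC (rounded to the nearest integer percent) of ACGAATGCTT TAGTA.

33%

Counting bases: A=5, G=3, T=5, C=2
G+C = 3 + 2 = 5 out of 15 bases
%GC = 5/15 × 100 = 33.33% ≈ 33%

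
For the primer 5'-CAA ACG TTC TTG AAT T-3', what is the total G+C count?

5

Base counts: G=2, A=5, T=6, C=3
G+C = 2 + 3 = 5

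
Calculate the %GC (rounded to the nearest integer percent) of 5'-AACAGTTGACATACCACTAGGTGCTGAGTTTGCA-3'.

44%

A=10, C=7, T=9, G=8
G+C = 8 + 7 = 15 out of 34 bases
%GC = 15/34 × 100 = 44.12% ≈ 44%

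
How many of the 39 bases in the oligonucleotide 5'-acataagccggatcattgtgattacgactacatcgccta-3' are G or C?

Scanning the sequence gives A=12, T=10, C=10, G=7.
G+C = 7 + 10 = 17

17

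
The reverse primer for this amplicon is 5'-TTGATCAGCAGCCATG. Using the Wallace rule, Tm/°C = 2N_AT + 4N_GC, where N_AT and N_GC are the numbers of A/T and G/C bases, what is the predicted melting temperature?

Base counts: G=4, C=4, T=4, A=4
AT pairs contribute 8, GC pairs contribute 8.
Tm = 2×8 + 4×8 = 48°C

48°C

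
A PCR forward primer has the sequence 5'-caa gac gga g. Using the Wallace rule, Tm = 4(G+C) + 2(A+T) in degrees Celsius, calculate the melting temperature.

32°C

Base counts: A=4, T=0, G=4, C=2
So N_AT = 4 and N_GC = 6.
Tm = 4·6 + 2·4 = 24 + 8 = 32°C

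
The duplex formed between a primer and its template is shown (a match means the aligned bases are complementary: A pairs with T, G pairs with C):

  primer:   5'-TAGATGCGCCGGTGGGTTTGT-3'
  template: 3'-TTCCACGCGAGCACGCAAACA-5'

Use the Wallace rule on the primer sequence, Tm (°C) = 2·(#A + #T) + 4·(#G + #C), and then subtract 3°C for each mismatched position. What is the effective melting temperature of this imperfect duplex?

51°C

Primer base counts: A=2, T=7, G=9, C=3 → A+T=9, G+C=12
Perfect-match Tm = 2(9) + 4(12) = 18 + 48 = 66°C
Mismatches (positions where the bases are not complementary): 5 (at positions 1, 4, 10, 11, 15)
Effective Tm = 66 − 5×3 = 66 − 15 = 51°C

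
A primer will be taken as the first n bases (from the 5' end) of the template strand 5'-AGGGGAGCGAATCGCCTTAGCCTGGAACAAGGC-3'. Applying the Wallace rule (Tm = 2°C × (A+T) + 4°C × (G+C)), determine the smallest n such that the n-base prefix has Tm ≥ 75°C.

First 23 bases: AGGGGAGCGAATCGCCTTAGCCT → Tm = 74°C (< 75°C)
First 24 bases: AGGGGAGCGAATCGCCTTAGCCTG → Tm = 78°C (≥ 75°C)
Each additional base adds 2°C (A/T) or 4°C (G/C), so Tm is non-decreasing in n; n = 24 is the first length to reach 75°C.

n = 24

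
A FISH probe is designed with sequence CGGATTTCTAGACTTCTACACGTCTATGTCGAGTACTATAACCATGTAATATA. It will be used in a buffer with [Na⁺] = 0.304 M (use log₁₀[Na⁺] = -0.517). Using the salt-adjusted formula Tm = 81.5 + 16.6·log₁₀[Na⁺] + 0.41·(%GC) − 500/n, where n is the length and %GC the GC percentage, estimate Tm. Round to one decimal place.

Length n = 53. Scanning the sequence gives T=18, A=16, G=8, C=11.
G+C = 19, so %GC = 19/53 × 100 = 35.849%
Salt term: 16.6 × (-0.517) = -8.582
GC term: 0.41 × 35.849 = 14.698; length term: −500/53 = −9.434
Tm = 81.5 + (-8.582) + 14.698 − 9.434 = 78.182 → 78.2°C

78.2°C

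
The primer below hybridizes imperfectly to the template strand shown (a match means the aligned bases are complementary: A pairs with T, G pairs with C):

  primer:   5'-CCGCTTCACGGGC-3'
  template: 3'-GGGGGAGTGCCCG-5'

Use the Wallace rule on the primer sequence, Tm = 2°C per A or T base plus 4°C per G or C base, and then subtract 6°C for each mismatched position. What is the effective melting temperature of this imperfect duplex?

34°C

Primer base counts: A=1, T=2, G=4, C=6 → A+T=3, G+C=10
Perfect-match Tm = 2(3) + 4(10) = 6 + 40 = 46°C
Mismatches (positions where the bases are not complementary): 2 (at positions 3, 5)
Effective Tm = 46 − 2×6 = 46 − 12 = 34°C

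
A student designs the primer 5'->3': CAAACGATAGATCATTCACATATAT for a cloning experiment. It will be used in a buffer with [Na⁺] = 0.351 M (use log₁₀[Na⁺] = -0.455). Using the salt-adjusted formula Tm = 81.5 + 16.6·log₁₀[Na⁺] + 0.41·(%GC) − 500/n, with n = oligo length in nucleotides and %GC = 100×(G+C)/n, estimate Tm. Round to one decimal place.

65.4°C

Length n = 25. Base counts: G=2, A=11, T=7, C=5
G+C = 7, so %GC = 7/25 × 100 = 28%
Salt term: 16.6 × (-0.455) = -7.553
GC term: 0.41 × 28 = 11.48; length term: −500/25 = −20
Tm = 81.5 + (-7.553) + 11.48 − 20 = 65.427 → 65.4°C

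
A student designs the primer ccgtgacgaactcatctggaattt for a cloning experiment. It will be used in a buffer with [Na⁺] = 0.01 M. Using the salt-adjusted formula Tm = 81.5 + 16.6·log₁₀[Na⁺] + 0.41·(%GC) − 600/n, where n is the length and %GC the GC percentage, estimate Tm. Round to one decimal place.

Length n = 24. Scanning the sequence gives C=6, G=5, T=7, A=6.
G+C = 11, so %GC = 11/24 × 100 = 45.833%
Salt term: 16.6 × (-2) = -33.2
GC term: 0.41 × 45.833 = 18.792; length term: −600/24 = −25
Tm = 81.5 + (-33.2) + 18.792 − 25 = 42.092 → 42.1°C

42.1°C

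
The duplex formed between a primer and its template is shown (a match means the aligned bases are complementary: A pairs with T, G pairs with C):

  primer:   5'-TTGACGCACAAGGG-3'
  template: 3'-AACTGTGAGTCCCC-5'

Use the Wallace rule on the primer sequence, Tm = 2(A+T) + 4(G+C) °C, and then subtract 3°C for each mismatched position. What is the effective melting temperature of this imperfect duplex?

Primer base counts: A=4, T=2, G=5, C=3 → A+T=6, G+C=8
Perfect-match Tm = 2(6) + 4(8) = 12 + 32 = 44°C
Mismatches (positions where the bases are not complementary): 3 (at positions 6, 8, 11)
Effective Tm = 44 − 3×3 = 44 − 9 = 35°C

35°C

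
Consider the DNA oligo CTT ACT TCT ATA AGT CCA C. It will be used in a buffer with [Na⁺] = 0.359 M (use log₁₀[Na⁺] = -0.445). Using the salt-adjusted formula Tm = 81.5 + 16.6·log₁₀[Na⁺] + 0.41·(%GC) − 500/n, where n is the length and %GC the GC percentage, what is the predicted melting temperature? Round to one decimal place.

Length n = 19. Base counts: C=6, T=7, A=5, G=1
G+C = 7, so %GC = 7/19 × 100 = 36.842%
Salt term: 16.6 × (-0.445) = -7.387
GC term: 0.41 × 36.842 = 15.105; length term: −500/19 = −26.316
Tm = 81.5 + (-7.387) + 15.105 − 26.316 = 62.902 → 62.9°C

62.9°C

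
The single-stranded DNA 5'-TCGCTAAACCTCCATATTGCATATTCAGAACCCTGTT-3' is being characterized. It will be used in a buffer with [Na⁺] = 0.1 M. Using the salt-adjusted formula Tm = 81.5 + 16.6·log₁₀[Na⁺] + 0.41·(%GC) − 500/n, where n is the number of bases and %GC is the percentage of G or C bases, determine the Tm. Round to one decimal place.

68.0°C

Length n = 37. Base counts: T=12, A=10, G=4, C=11
G+C = 15, so %GC = 15/37 × 100 = 40.541%
Salt term: 16.6 × (-1) = -16.6
GC term: 0.41 × 40.541 = 16.622; length term: −500/37 = −13.514
Tm = 81.5 + (-16.6) + 16.622 − 13.514 = 68.008 → 68.0°C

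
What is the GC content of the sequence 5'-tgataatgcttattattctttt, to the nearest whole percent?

18%

Base counts: A=5, C=2, T=13, G=2
G+C = 2 + 2 = 4 out of 22 bases
%GC = 4/22 × 100 = 18.18% ≈ 18%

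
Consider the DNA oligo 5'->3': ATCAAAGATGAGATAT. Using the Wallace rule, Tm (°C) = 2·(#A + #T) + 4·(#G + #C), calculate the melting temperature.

40°C

Base counts: C=1, G=3, A=8, T=4
So N_AT = 12 and N_GC = 4.
Tm = 4·4 + 2·12 = 16 + 24 = 40°C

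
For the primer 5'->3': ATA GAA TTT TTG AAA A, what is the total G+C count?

Counting bases: G=2, C=0, A=8, T=6
Total G or C: 2 + 0 = 2

2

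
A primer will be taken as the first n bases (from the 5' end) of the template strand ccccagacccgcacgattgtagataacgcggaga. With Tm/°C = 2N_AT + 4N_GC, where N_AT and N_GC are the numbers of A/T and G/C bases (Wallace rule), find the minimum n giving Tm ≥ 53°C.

First 14 bases: CCCCAGACCCGCAC → Tm = 50°C (< 53°C)
First 15 bases: CCCCAGACCCGCACG → Tm = 54°C (≥ 53°C)
Since every base adds ≥2°C, Tm only increases with n, so the threshold is first crossed at n = 15.

n = 15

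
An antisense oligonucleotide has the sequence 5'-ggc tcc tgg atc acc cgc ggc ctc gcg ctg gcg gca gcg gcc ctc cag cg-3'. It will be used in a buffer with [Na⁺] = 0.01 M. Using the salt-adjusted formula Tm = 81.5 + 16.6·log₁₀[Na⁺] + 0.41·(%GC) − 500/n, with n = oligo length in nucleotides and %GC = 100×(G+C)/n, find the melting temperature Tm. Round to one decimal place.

71.1°C

Length n = 50. Scanning the sequence gives A=4, T=6, C=22, G=18.
G+C = 40, so %GC = 40/50 × 100 = 80%
Salt term: 16.6 × (-2) = -33.2
GC term: 0.41 × 80 = 32.8; length term: −500/50 = −10
Tm = 81.5 + (-33.2) + 32.8 − 10 = 71.1 → 71.1°C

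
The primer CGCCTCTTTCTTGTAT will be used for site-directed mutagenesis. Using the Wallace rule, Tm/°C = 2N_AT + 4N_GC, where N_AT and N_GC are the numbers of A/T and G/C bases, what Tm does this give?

T=8, C=5, A=1, G=2
So N_AT = 9 and N_GC = 7.
Tm = 2×9 + 4×7 = 46°C

46°C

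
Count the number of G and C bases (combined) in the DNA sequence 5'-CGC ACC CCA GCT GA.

Scanning the sequence gives T=1, A=3, C=7, G=3.
Total G or C: 3 + 7 = 10

10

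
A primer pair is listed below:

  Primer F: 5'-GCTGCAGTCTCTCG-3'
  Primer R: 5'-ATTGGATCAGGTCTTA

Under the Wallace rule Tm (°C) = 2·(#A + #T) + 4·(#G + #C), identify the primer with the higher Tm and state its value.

Primer F, 46°C

Primer F: A+T=5, G+C=9 → Tm = 2(5)+4(9) = 46°C
Primer R: A+T=10, G+C=6 → Tm = 2(10)+4(6) = 44°C
46°C vs 44°C → primer F is higher.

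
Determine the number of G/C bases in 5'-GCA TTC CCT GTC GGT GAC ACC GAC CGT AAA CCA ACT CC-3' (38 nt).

22

A=9, C=15, G=7, T=7
Total G or C: 7 + 15 = 22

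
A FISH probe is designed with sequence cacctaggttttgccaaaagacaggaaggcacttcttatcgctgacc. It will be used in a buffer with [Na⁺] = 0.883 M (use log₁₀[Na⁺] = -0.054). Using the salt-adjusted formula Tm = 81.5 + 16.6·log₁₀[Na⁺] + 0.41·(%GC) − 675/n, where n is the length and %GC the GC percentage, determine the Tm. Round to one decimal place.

Length n = 47. Counting bases: A=13, C=13, G=10, T=11
G+C = 23, so %GC = 23/47 × 100 = 48.936%
Salt term: 16.6 × (-0.054) = -0.896
GC term: 0.41 × 48.936 = 20.064; length term: −675/47 = −14.362
Tm = 81.5 + (-0.896) + 20.064 − 14.362 = 86.306 → 86.3°C

86.3°C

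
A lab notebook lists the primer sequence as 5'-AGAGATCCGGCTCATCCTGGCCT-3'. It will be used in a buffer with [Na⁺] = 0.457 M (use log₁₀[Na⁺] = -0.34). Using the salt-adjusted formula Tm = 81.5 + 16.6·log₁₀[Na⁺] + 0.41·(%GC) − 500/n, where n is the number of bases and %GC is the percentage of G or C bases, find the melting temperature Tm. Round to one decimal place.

79.1°C

Length n = 23. Counting bases: C=8, T=5, G=6, A=4
G+C = 14, so %GC = 14/23 × 100 = 60.87%
Salt term: 16.6 × (-0.34) = -5.644
GC term: 0.41 × 60.87 = 24.957; length term: −500/23 = −21.739
Tm = 81.5 + (-5.644) + 24.957 − 21.739 = 79.074 → 79.1°C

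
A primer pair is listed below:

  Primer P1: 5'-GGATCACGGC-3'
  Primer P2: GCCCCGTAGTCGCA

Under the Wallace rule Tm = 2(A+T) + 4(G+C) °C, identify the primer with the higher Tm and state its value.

Primer P2, 48°C

Primer P1: A+T=3, G+C=7 → Tm = 2(3)+4(7) = 34°C
Primer P2: A+T=4, G+C=10 → Tm = 2(4)+4(10) = 48°C
34°C vs 48°C → primer P2 is higher.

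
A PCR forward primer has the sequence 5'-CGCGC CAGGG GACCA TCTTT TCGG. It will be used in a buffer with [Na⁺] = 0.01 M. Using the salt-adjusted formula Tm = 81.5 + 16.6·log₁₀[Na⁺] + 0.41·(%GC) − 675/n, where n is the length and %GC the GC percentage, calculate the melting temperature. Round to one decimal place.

Length n = 24. C=8, T=5, G=8, A=3
G+C = 16, so %GC = 16/24 × 100 = 66.667%
Salt term: 16.6 × (-2) = -33.2
GC term: 0.41 × 66.667 = 27.333; length term: −675/24 = −28.125
Tm = 81.5 + (-33.2) + 27.333 − 28.125 = 47.508 → 47.5°C

47.5°C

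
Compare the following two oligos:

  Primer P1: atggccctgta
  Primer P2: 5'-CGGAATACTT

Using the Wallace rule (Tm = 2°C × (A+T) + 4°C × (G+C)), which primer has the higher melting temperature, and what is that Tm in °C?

Primer P1, 34°C

Primer P1: A+T=5, G+C=6 → Tm = 2(5)+4(6) = 34°C
Primer P2: A+T=6, G+C=4 → Tm = 2(6)+4(4) = 28°C
34°C vs 28°C → primer P1 is higher.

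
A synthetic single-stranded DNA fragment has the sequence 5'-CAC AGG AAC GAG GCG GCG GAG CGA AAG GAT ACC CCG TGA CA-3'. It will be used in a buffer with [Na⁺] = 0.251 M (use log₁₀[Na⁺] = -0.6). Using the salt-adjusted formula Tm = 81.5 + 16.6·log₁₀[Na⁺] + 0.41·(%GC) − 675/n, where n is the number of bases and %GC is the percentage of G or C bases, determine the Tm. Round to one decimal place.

Length n = 41. Scanning the sequence gives A=13, C=11, G=15, T=2.
G+C = 26, so %GC = 26/41 × 100 = 63.415%
Salt term: 16.6 × (-0.6) = -9.96
GC term: 0.41 × 63.415 = 26; length term: −675/41 = −16.463
Tm = 81.5 + (-9.96) + 26 − 16.463 = 81.077 → 81.1°C

81.1°C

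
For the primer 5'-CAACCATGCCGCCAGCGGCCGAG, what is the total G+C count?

A=5, C=10, T=1, G=7
G+C = 7 + 10 = 17

17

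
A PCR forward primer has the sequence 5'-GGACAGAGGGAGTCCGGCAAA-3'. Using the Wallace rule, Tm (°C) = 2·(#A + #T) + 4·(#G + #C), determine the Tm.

Counting bases: C=4, G=9, T=1, A=7
So N_AT = 8 and N_GC = 13.
Tm = 2×8 + 4×13 = 68°C

68°C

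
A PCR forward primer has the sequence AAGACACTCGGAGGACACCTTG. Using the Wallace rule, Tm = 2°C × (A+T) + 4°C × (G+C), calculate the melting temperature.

Counting bases: T=3, A=7, C=6, G=6
AT pairs contribute 10, GC pairs contribute 12.
Tm = 2×10 + 4×12 = 68°C

68°C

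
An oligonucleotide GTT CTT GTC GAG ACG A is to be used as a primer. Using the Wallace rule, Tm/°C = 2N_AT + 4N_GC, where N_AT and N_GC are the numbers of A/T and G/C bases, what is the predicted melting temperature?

Scanning the sequence gives C=3, T=5, G=5, A=3.
So N_AT = 8 and N_GC = 8.
Tm = 2(8) + 4(8) = 16 + 32 = 48°C

48°C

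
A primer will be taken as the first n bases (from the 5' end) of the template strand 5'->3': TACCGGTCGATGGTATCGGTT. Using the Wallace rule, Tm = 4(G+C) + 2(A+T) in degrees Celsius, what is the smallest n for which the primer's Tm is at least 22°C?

n = 7

First 6 bases: TACCGG → Tm = 20°C (< 22°C)
First 7 bases: TACCGGT → Tm = 22°C (≥ 22°C)
Each additional base adds 2°C (A/T) or 4°C (G/C), so Tm is non-decreasing in n; n = 7 is the first length to reach 22°C.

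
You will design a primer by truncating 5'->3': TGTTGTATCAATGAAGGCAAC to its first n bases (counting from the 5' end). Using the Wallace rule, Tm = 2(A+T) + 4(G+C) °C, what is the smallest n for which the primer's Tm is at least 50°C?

First 17 bases: TGTTGTATCAATGAAGG → Tm = 46°C (< 50°C)
First 18 bases: TGTTGTATCAATGAAGGC → Tm = 50°C (≥ 50°C)
Each additional base adds 2°C (A/T) or 4°C (G/C), so Tm is non-decreasing in n; n = 18 is the first length to reach 50°C.

n = 18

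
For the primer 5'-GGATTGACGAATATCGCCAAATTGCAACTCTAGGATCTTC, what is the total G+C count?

17

Scanning the sequence gives A=12, C=9, T=11, G=8.
Total G or C: 8 + 9 = 17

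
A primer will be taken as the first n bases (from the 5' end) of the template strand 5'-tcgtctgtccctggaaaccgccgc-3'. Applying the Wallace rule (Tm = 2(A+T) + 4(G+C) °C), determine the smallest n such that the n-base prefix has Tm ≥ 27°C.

n = 9

First 8 bases: TCGTCTGT → Tm = 24°C (< 27°C)
First 9 bases: TCGTCTGTC → Tm = 28°C (≥ 27°C)
Since every base adds ≥2°C, Tm only increases with n, so the threshold is first crossed at n = 9.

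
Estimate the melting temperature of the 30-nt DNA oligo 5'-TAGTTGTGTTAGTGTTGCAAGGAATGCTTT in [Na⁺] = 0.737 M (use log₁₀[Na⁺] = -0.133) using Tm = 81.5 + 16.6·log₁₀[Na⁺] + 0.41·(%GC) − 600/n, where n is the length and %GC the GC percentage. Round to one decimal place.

Length n = 30. Base counts: G=9, A=6, C=2, T=13
G+C = 11, so %GC = 11/30 × 100 = 36.667%
Salt term: 16.6 × (-0.133) = -2.208
GC term: 0.41 × 36.667 = 15.033; length term: −600/30 = −20
Tm = 81.5 + (-2.208) + 15.033 − 20 = 74.325 → 74.3°C

74.3°C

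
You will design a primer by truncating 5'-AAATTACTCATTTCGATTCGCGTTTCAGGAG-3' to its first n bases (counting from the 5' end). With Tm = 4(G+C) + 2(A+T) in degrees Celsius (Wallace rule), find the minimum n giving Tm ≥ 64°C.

First 23 bases: AAATTACTCATTTCGATTCGCGT → Tm = 62°C (< 64°C)
First 24 bases: AAATTACTCATTTCGATTCGCGTT → Tm = 64°C (≥ 64°C)
Since every base adds ≥2°C, Tm only increases with n, so the threshold is first crossed at n = 24.

n = 24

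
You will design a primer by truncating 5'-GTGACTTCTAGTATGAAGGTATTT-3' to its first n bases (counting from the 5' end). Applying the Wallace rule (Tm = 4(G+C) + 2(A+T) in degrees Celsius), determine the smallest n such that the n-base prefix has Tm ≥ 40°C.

First 14 bases: GTGACTTCTAGTAT → Tm = 38°C (< 40°C)
First 15 bases: GTGACTTCTAGTATG → Tm = 42°C (≥ 40°C)
Since every base adds ≥2°C, Tm only increases with n, so the threshold is first crossed at n = 15.

n = 15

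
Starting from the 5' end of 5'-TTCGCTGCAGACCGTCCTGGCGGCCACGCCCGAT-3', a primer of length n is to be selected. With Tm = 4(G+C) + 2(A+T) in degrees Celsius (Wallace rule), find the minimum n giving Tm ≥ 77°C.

First 22 bases: TTCGCTGCAGACCGTCCTGGCG → Tm = 74°C (< 77°C)
First 23 bases: TTCGCTGCAGACCGTCCTGGCGG → Tm = 78°C (≥ 77°C)
Each additional base adds 2°C (A/T) or 4°C (G/C), so Tm is non-decreasing in n; n = 23 is the first length to reach 77°C.

n = 23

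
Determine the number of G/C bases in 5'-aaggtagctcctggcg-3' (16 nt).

10

Scanning the sequence gives A=3, G=6, C=4, T=3.
G+C = 6 + 4 = 10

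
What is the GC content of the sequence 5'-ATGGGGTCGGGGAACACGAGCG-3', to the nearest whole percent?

Base counts: C=4, T=2, G=11, A=5
G+C = 11 + 4 = 15 out of 22 bases
%GC = 15/22 × 100 = 68.18% ≈ 68%

68%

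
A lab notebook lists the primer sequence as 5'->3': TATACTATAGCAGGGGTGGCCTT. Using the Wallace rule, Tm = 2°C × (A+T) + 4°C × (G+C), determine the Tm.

Scanning the sequence gives C=4, G=7, T=7, A=5.
So N_AT = 12 and N_GC = 11.
Tm = 2(12) + 4(11) = 24 + 44 = 68°C

68°C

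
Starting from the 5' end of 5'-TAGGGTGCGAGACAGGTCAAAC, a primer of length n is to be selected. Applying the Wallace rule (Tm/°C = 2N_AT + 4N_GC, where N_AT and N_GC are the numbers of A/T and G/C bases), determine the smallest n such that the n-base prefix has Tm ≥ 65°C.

n = 22

First 21 bases: TAGGGTGCGAGACAGGTCAAA → Tm = 64°C (< 65°C)
First 22 bases: TAGGGTGCGAGACAGGTCAAAC → Tm = 68°C (≥ 65°C)
Since every base adds ≥2°C, Tm only increases with n, so the threshold is first crossed at n = 22.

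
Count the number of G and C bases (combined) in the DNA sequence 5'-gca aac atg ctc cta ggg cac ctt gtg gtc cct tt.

19

Counting bases: G=8, C=11, A=6, T=10
G+C = 8 + 11 = 19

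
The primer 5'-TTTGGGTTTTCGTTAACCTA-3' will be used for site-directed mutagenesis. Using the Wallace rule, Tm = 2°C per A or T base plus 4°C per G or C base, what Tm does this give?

Base counts: A=3, T=10, C=3, G=4
A+T = 13, G+C = 7
Tm = 2×13 + 4×7 = 54°C

54°C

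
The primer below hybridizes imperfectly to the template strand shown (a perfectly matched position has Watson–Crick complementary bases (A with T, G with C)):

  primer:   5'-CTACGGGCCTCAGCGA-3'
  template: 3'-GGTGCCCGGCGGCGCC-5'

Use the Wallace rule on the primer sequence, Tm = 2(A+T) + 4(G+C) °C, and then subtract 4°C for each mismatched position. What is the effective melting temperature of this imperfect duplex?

Primer base counts: A=3, T=2, G=5, C=6 → A+T=5, G+C=11
Perfect-match Tm = 2(5) + 4(11) = 10 + 44 = 54°C
Mismatches (positions where the bases are not complementary): 4 (at positions 2, 10, 12, 16)
Effective Tm = 54 − 4×4 = 54 − 16 = 38°C

38°C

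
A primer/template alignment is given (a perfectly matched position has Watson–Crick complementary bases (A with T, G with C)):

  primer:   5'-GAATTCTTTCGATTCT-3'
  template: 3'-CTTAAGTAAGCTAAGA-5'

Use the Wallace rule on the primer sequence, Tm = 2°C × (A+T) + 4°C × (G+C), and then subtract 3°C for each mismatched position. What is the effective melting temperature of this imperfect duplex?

Primer base counts: A=3, T=8, G=2, C=3 → A+T=11, G+C=5
Perfect-match Tm = 2(11) + 4(5) = 22 + 20 = 42°C
Mismatches (positions where the bases are not complementary): 1 (at position 7)
Effective Tm = 42 − 1×3 = 42 − 3 = 39°C

39°C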